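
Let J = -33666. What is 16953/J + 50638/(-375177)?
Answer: -2688384863/4210236294 ≈ -0.63854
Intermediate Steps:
16953/J + 50638/(-375177) = 16953/(-33666) + 50638/(-375177) = 16953*(-1/33666) + 50638*(-1/375177) = -5651/11222 - 50638/375177 = -2688384863/4210236294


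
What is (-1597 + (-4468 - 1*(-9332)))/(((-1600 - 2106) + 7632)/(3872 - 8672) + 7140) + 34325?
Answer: 588133660825/17134037 ≈ 34325.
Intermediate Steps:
(-1597 + (-4468 - 1*(-9332)))/(((-1600 - 2106) + 7632)/(3872 - 8672) + 7140) + 34325 = (-1597 + (-4468 + 9332))/((-3706 + 7632)/(-4800) + 7140) + 34325 = (-1597 + 4864)/(3926*(-1/4800) + 7140) + 34325 = 3267/(-1963/2400 + 7140) + 34325 = 3267/(17134037/2400) + 34325 = 3267*(2400/17134037) + 34325 = 7840800/17134037 + 34325 = 588133660825/17134037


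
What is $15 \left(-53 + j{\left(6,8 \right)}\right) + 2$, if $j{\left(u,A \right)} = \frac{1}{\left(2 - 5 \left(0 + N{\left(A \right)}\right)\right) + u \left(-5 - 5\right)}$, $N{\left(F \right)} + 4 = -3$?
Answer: $- \frac{18254}{23} \approx -793.65$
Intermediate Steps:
$N{\left(F \right)} = -7$ ($N{\left(F \right)} = -4 - 3 = -7$)
$j{\left(u,A \right)} = \frac{1}{37 - 10 u}$ ($j{\left(u,A \right)} = \frac{1}{\left(2 - 5 \left(0 - 7\right)\right) + u \left(-5 - 5\right)} = \frac{1}{\left(2 - -35\right) + u \left(-10\right)} = \frac{1}{\left(2 + 35\right) - 10 u} = \frac{1}{37 - 10 u}$)
$15 \left(-53 + j{\left(6,8 \right)}\right) + 2 = 15 \left(-53 - \frac{1}{-37 + 10 \cdot 6}\right) + 2 = 15 \left(-53 - \frac{1}{-37 + 60}\right) + 2 = 15 \left(-53 - \frac{1}{23}\right) + 2 = 15 \left(- \frac{1220}{23}\right) + 2 = - \frac{18300}{23} + 2 = - \frac{18254}{23}$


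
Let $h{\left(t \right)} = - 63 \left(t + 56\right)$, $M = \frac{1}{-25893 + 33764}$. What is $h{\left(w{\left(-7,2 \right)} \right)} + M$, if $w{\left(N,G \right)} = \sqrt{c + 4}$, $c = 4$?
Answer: $- \frac{27768887}{7871} - 126 \sqrt{2} \approx -3706.2$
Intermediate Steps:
$M = \frac{1}{7871} \approx 0.00012705$
$w{\left(N,G \right)} = 2 \sqrt{2}$ ($w{\left(N,G \right)} = \sqrt{4 + 4} = \sqrt{8} = 2 \sqrt{2}$)
$h{\left(t \right)} = -3528 - 63 t$ ($h{\left(t \right)} = - 63 \left(56 + t\right) = -3528 - 63 t$)
$h{\left(w{\left(-7,2 \right)} \right)} + M = \left(-3528 - 63 \cdot 2 \sqrt{2}\right) + \frac{1}{7871} = \left(-3528 - 126 \sqrt{2}\right) + \frac{1}{7871} = - \frac{27768887}{7871} - 126 \sqrt{2}$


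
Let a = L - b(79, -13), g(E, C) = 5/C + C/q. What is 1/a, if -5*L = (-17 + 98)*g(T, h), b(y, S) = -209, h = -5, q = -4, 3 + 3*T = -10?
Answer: 20/4099 ≈ 0.0048792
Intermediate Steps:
T = -13/3 (T = -1 + (⅓)*(-10) = -1 - 10/3 = -13/3 ≈ -4.3333)
g(E, C) = 5/C - C/4 (g(E, C) = 5/C + C/(-4) = 5/C + C*(-¼) = 5/C - C/4)
L = -81/20 (L = -(-17 + 98)*(5/(-5) - ¼*(-5))/5 = -81*(5*(-⅕) + 5/4)/5 = -81*(-1 + 5/4)/5 = -81/(5*4) = -⅕*81/4 = -81/20 ≈ -4.0500)
a = 4099/20 (a = -81/20 - 1*(-209) = -81/20 + 209 = 4099/20 ≈ 204.95)
1/a = 1/(4099/20) = 20/4099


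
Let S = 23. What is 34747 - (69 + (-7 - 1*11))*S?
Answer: 33574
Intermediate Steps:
34747 - (69 + (-7 - 1*11))*S = 34747 - (69 + (-7 - 1*11))*23 = 34747 - (69 + (-7 - 11))*23 = 34747 - (69 - 18)*23 = 34747 - 51*23 = 34747 - 1*1173 = 34747 - 1173 = 33574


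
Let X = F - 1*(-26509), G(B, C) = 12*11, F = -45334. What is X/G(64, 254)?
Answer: -6275/44 ≈ -142.61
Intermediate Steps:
G(B, C) = 132
X = -18825 (X = -45334 - 1*(-26509) = -45334 + 26509 = -18825)
X/G(64, 254) = -18825/132 = -18825*1/132 = -6275/44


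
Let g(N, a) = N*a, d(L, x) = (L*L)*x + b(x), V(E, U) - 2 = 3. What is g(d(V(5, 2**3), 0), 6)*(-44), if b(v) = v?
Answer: 0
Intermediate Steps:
V(E, U) = 5 (V(E, U) = 2 + 3 = 5)
d(L, x) = x + x*L**2 (d(L, x) = (L*L)*x + x = L**2*x + x = x*L**2 + x = x + x*L**2)
g(d(V(5, 2**3), 0), 6)*(-44) = ((0*(1 + 5**2))*6)*(-44) = ((0*(1 + 25))*6)*(-44) = ((0*26)*6)*(-44) = (0*6)*(-44) = 0*(-44) = 0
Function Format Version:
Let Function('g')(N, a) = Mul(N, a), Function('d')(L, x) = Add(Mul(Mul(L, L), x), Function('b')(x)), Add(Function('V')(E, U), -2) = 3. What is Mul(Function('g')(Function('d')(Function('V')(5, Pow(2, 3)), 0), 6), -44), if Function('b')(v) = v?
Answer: 0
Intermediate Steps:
Function('V')(E, U) = 5 (Function('V')(E, U) = Add(2, 3) = 5)
Function('d')(L, x) = Add(x, Mul(x, Pow(L, 2))) (Function('d')(L, x) = Add(Mul(Mul(L, L), x), x) = Add(Mul(Pow(L, 2), x), x) = Add(Mul(x, Pow(L, 2)), x) = Add(x, Mul(x, Pow(L, 2))))
Mul(Function('g')(Function('d')(Function('V')(5, Pow(2, 3)), 0), 6), -44) = Mul(Mul(Mul(0, Add(1, Pow(5, 2))), 6), -44) = Mul(Mul(Mul(0, Add(1, 25)), 6), -44) = Mul(Mul(Mul(0, 26), 6), -44) = Mul(Mul(0, 6), -44) = Mul(0, -44) = 0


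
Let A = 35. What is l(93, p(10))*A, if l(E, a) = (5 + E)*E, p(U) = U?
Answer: 318990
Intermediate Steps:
l(E, a) = E*(5 + E)
l(93, p(10))*A = (93*(5 + 93))*35 = (93*98)*35 = 9114*35 = 318990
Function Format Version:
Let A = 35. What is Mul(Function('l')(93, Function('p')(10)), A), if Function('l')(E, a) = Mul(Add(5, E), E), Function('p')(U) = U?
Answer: 318990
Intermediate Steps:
Function('l')(E, a) = Mul(E, Add(5, E))
Mul(Function('l')(93, Function('p')(10)), A) = Mul(Mul(93, Add(5, 93)), 35) = Mul(Mul(93, 98), 35) = Mul(9114, 35) = 318990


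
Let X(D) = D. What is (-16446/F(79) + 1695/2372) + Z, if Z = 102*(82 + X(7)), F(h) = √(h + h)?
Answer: 21534711/2372 - 8223*√158/79 ≈ 7770.3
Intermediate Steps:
F(h) = √2*√h (F(h) = √(2*h) = √2*√h)
Z = 9078 (Z = 102*(82 + 7) = 102*89 = 9078)
(-16446/F(79) + 1695/2372) + Z = (-16446*√158/158 + 1695/2372) + 9078 = (-16446*√158/158 + 1695*(1/2372)) + 9078 = (-8223*√158/79 + 1695/2372) + 9078 = (1695/2372 - 8223*√158/79) + 9078 = 21534711/2372 - 8223*√158/79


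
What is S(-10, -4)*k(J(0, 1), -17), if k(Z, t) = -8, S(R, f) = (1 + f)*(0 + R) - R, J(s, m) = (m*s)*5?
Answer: -320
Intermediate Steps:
J(s, m) = 5*m*s
S(R, f) = -R + R*(1 + f) (S(R, f) = (1 + f)*R - R = R*(1 + f) - R = -R + R*(1 + f))
S(-10, -4)*k(J(0, 1), -17) = -10*(-4)*(-8) = 40*(-8) = -320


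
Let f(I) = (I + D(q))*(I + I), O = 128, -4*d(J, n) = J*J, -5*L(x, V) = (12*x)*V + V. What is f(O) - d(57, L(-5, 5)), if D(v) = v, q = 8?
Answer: 142513/4 ≈ 35628.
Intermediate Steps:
L(x, V) = -V/5 - 12*V*x/5 (L(x, V) = -((12*x)*V + V)/5 = -(12*V*x + V)/5 = -(V + 12*V*x)/5 = -V/5 - 12*V*x/5)
d(J, n) = -J²/4 (d(J, n) = -J*J/4 = -J²/4)
f(I) = 2*I*(8 + I) (f(I) = (I + 8)*(I + I) = (8 + I)*(2*I) = 2*I*(8 + I))
f(O) - d(57, L(-5, 5)) = 2*128*(8 + 128) - (-1)*57²/4 = 2*128*136 - (-1)*3249/4 = 34816 - 1*(-3249/4) = 34816 + 3249/4 = 142513/4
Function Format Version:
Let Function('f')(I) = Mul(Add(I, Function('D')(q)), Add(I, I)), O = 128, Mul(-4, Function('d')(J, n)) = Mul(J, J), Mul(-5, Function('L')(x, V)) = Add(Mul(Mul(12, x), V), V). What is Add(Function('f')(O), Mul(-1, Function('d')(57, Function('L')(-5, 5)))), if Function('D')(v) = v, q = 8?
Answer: Rational(142513, 4) ≈ 35628.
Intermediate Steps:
Function('L')(x, V) = Add(Mul(Rational(-1, 5), V), Mul(Rational(-12, 5), V, x)) (Function('L')(x, V) = Mul(Rational(-1, 5), Add(Mul(Mul(12, x), V), V)) = Mul(Rational(-1, 5), Add(Mul(12, V, x), V)) = Mul(Rational(-1, 5), Add(V, Mul(12, V, x))) = Add(Mul(Rational(-1, 5), V), Mul(Rational(-12, 5), V, x)))
Function('d')(J, n) = Mul(Rational(-1, 4), Pow(J, 2)) (Function('d')(J, n) = Mul(Rational(-1, 4), Mul(J, J)) = Mul(Rational(-1, 4), Pow(J, 2)))
Function('f')(I) = Mul(2, I, Add(8, I)) (Function('f')(I) = Mul(Add(I, 8), Add(I, I)) = Mul(Add(8, I), Mul(2, I)) = Mul(2, I, Add(8, I)))
Add(Function('f')(O), Mul(-1, Function('d')(57, Function('L')(-5, 5)))) = Add(Mul(2, 128, Add(8, 128)), Mul(-1, Mul(Rational(-1, 4), Pow(57, 2)))) = Add(Mul(2, 128, 136), Mul(-1, Mul(Rational(-1, 4), 3249))) = Add(34816, Mul(-1, Rational(-3249, 4))) = Add(34816, Rational(3249, 4)) = Rational(142513, 4)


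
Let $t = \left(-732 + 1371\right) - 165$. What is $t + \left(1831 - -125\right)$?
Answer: $2430$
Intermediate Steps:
$t = 474$ ($t = 639 - 165 = 474$)
$t + \left(1831 - -125\right) = 474 + \left(1831 - -125\right) = 474 + \left(1831 + 125\right) = 474 + 1956 = 2430$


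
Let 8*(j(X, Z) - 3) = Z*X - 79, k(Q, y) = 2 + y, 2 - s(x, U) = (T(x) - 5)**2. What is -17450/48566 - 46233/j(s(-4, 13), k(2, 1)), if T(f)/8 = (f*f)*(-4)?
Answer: 496172603/4868231557 ≈ 0.10192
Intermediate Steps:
T(f) = -32*f**2 (T(f) = 8*((f*f)*(-4)) = 8*(f**2*(-4)) = 8*(-4*f**2) = -32*f**2)
s(x, U) = 2 - (-5 - 32*x**2)**2 (s(x, U) = 2 - (-32*x**2 - 5)**2 = 2 - (-5 - 32*x**2)**2)
j(X, Z) = -55/8 + X*Z/8 (j(X, Z) = 3 + (Z*X - 79)/8 = 3 + (X*Z - 79)/8 = 3 + (-79 + X*Z)/8 = 3 + (-79/8 + X*Z/8) = -55/8 + X*Z/8)
-17450/48566 - 46233/j(s(-4, 13), k(2, 1)) = -17450/48566 - 46233/(-55/8 + (2 - (5 + 32*(-4)**2)**2)*(2 + 1)/8) = -17450*1/48566 - 46233/(-55/8 + (1/8)*(2 - (5 + 32*16)**2)*3) = -8725/24283 - 46233/(-55/8 + (1/8)*(2 - (5 + 512)**2)*3) = -8725/24283 - 46233/(-55/8 + (1/8)*(2 - 1*517**2)*3) = -8725/24283 - 46233/(-55/8 + (1/8)*(2 - 1*267289)*3) = -8725/24283 - 46233/(-55/8 + (1/8)*(2 - 267289)*3) = -8725/24283 - 46233/(-55/8 + (1/8)*(-267287)*3) = -8725/24283 - 46233/(-55/8 - 801861/8) = -8725/24283 - 46233/(-200479/2) = -8725/24283 - 46233*(-2/200479) = -8725/24283 + 92466/200479 = 496172603/4868231557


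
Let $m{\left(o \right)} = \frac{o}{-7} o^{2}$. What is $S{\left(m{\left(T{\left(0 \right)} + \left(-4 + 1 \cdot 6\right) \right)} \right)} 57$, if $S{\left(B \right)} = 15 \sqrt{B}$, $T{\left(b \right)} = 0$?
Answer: $\frac{1710 i \sqrt{14}}{7} \approx 914.03 i$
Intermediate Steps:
$m{\left(o \right)} = - \frac{o^{3}}{7}$ ($m{\left(o \right)} = o \left(- \frac{1}{7}\right) o^{2} = - \frac{o}{7} o^{2} = - \frac{o^{3}}{7}$)
$S{\left(m{\left(T{\left(0 \right)} + \left(-4 + 1 \cdot 6\right) \right)} \right)} 57 = 15 \sqrt{- \frac{\left(0 + \left(-4 + 1 \cdot 6\right)\right)^{3}}{7}} \cdot 57 = 15 \sqrt{- \frac{\left(0 + \left(-4 + 6\right)\right)^{3}}{7}} \cdot 57 = 15 \sqrt{- \frac{\left(0 + 2\right)^{3}}{7}} \cdot 57 = 15 \sqrt{- \frac{2^{3}}{7}} \cdot 57 = 15 \sqrt{\left(- \frac{1}{7}\right) 8} \cdot 57 = 15 \sqrt{- \frac{8}{7}} \cdot 57 = 15 \frac{2 i \sqrt{14}}{7} \cdot 57 = \frac{30 i \sqrt{14}}{7} \cdot 57 = \frac{1710 i \sqrt{14}}{7}$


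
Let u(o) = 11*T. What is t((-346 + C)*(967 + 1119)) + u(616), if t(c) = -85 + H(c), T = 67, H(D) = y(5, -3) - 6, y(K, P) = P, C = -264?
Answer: 643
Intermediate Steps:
H(D) = -9 (H(D) = -3 - 6 = -9)
u(o) = 737 (u(o) = 11*67 = 737)
t(c) = -94 (t(c) = -85 - 9 = -94)
t((-346 + C)*(967 + 1119)) + u(616) = -94 + 737 = 643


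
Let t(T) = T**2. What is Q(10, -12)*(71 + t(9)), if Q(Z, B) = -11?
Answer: -1672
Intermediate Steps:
Q(10, -12)*(71 + t(9)) = -11*(71 + 9**2) = -11*(71 + 81) = -11*152 = -1672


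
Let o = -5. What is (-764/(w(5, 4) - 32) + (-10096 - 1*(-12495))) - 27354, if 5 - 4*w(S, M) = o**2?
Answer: -922571/37 ≈ -24934.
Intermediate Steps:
w(S, M) = -5 (w(S, M) = 5/4 - 1/4*(-5)**2 = 5/4 - 1/4*25 = 5/4 - 25/4 = -5)
(-764/(w(5, 4) - 32) + (-10096 - 1*(-12495))) - 27354 = (-764/(-5 - 32) + (-10096 - 1*(-12495))) - 27354 = (-764/(-37) + (-10096 + 12495)) - 27354 = (-1/37*(-764) + 2399) - 27354 = (764/37 + 2399) - 27354 = 89527/37 - 27354 = -922571/37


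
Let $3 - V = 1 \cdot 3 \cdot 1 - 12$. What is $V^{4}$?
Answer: $20736$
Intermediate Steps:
$V = 12$ ($V = 3 - \left(1 \cdot 3 \cdot 1 - 12\right) = 3 - \left(3 \cdot 1 - 12\right) = 3 - \left(3 - 12\right) = 3 - -9 = 3 + 9 = 12$)
$V^{4} = 12^{4} = 20736$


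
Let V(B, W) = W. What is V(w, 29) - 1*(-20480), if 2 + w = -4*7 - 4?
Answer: 20509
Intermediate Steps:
w = -34 (w = -2 + (-4*7 - 4) = -2 + (-28 - 4) = -2 - 32 = -34)
V(w, 29) - 1*(-20480) = 29 - 1*(-20480) = 29 + 20480 = 20509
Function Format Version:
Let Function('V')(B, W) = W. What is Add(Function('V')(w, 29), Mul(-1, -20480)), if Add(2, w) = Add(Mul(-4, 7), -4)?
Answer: 20509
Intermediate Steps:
w = -34 (w = Add(-2, Add(Mul(-4, 7), -4)) = Add(-2, Add(-28, -4)) = Add(-2, -32) = -34)
Add(Function('V')(w, 29), Mul(-1, -20480)) = Add(29, Mul(-1, -20480)) = Add(29, 20480) = 20509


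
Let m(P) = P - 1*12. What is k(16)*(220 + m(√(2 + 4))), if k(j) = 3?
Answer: 624 + 3*√6 ≈ 631.35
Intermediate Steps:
m(P) = -12 + P (m(P) = P - 12 = -12 + P)
k(16)*(220 + m(√(2 + 4))) = 3*(220 + (-12 + √(2 + 4))) = 3*(220 + (-12 + √6)) = 3*(208 + √6) = 624 + 3*√6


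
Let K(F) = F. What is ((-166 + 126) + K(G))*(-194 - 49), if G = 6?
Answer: 8262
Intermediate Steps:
((-166 + 126) + K(G))*(-194 - 49) = ((-166 + 126) + 6)*(-194 - 49) = (-40 + 6)*(-243) = -34*(-243) = 8262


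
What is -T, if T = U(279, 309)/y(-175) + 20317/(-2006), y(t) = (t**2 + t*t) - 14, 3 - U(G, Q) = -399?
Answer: 51805225/5118309 ≈ 10.122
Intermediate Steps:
U(G, Q) = 402 (U(G, Q) = 3 - 1*(-399) = 3 + 399 = 402)
y(t) = -14 + 2*t**2 (y(t) = (t**2 + t**2) - 14 = 2*t**2 - 14 = -14 + 2*t**2)
T = -51805225/5118309 (T = 402/(-14 + 2*(-175)**2) + 20317/(-2006) = 402/(-14 + 2*30625) + 20317*(-1/2006) = 402/(-14 + 61250) - 20317/2006 = 402/61236 - 20317/2006 = 402*(1/61236) - 20317/2006 = 67/10206 - 20317/2006 = -51805225/5118309 ≈ -10.122)
-T = -1*(-51805225/5118309) = 51805225/5118309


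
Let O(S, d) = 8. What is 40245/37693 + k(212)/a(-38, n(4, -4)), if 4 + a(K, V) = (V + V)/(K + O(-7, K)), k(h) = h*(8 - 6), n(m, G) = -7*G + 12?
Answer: -11785149/188465 ≈ -62.532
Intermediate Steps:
n(m, G) = 12 - 7*G
k(h) = 2*h (k(h) = h*2 = 2*h)
a(K, V) = -4 + 2*V/(8 + K) (a(K, V) = -4 + (V + V)/(K + 8) = -4 + (2*V)/(8 + K) = -4 + 2*V/(8 + K))
40245/37693 + k(212)/a(-38, n(4, -4)) = 40245/37693 + (2*212)/((2*(-16 + (12 - 7*(-4)) - 2*(-38))/(8 - 38))) = 40245*(1/37693) + 424/((2*(-16 + (12 + 28) + 76)/(-30))) = 40245/37693 + 424/((2*(-1/30)*(-16 + 40 + 76))) = 40245/37693 + 424/((2*(-1/30)*100)) = 40245/37693 + 424/(-20/3) = 40245/37693 + 424*(-3/20) = 40245/37693 - 318/5 = -11785149/188465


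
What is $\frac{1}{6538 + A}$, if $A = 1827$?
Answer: $\frac{1}{8365} \approx 0.00011955$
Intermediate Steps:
$\frac{1}{6538 + A} = \frac{1}{6538 + 1827} = \frac{1}{8365}$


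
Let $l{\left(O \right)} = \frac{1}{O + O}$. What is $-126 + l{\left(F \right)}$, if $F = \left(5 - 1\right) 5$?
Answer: $- \frac{5039}{40} \approx -125.97$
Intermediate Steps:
$F = 20$ ($F = 4 \cdot 5 = 20$)
$l{\left(O \right)} = \frac{1}{2 O}$
$-126 + l{\left(F \right)} = -126 + \frac{1}{2 \cdot 20} = -126 + \frac{1}{2} \cdot \frac{1}{20} = -126 + \frac{1}{40} = - \frac{5039}{40}$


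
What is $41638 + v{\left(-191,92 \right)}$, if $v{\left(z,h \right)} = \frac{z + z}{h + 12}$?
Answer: $\frac{2164985}{52} \approx 41634.0$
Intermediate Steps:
$v{\left(z,h \right)} = \frac{2 z}{12 + h}$
$41638 + v{\left(-191,92 \right)} = 41638 + 2 \left(-191\right) \frac{1}{12 + 92} = 41638 + 2 \left(-191\right) \frac{1}{104} = 41638 - \frac{191}{52} = \frac{2164985}{52}$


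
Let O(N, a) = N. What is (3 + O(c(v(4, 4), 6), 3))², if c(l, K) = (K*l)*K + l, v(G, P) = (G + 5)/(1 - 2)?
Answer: 108900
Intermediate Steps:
v(G, P) = -5 - G (v(G, P) = (5 + G)/(-1) = (5 + G)*(-1) = -5 - G)
c(l, K) = l + l*K² (c(l, K) = l*K² + l = l + l*K²)
(3 + O(c(v(4, 4), 6), 3))² = (3 + (-5 - 1*4)*(1 + 6²))² = (3 + (-5 - 4)*(1 + 36))² = (3 - 9*37)² = (3 - 333)² = (-330)² = 108900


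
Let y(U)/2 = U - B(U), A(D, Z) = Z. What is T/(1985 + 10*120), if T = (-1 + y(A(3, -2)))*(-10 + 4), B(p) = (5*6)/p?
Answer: -30/637 ≈ -0.047096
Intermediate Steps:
B(p) = 30/p
y(U) = -60/U + 2*U (y(U) = 2*(U - 30/U) = -60/U + 2*U)
T = -150 (T = (-1 + (-60/(-2) + 2*(-2)))*(-10 + 4) = (-1 + (-60*(-½) - 4))*(-6) = (-1 + (30 - 4))*(-6) = (-1 + 26)*(-6) = 25*(-6) = -150)
T/(1985 + 10*120) = -150/(1985 + 10*120) = -150/(1985 + 1200) = -150/3185 = -150*1/3185 = -30/637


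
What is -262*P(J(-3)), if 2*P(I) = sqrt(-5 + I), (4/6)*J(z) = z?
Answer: -131*I*sqrt(38)/2 ≈ -403.77*I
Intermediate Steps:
J(z) = 3*z/2
P(I) = sqrt(-5 + I)/2
-262*P(J(-3)) = -131*sqrt(-5 + (3/2)*(-3)) = -131*sqrt(-5 - 9/2) = -131*sqrt(-19/2) = -131*I*sqrt(38)/2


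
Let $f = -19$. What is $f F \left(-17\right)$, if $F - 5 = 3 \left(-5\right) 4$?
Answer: $-17765$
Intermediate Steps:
$F = -55$ ($F = 5 + 3 \left(-5\right) 4 = 5 - 60 = -55$)
$f F \left(-17\right) = \left(-19\right) \left(-55\right) \left(-17\right) = 1045 \left(-17\right) = -17765$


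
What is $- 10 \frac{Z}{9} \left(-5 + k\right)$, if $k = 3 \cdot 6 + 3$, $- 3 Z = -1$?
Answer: $- \frac{160}{27} \approx -5.9259$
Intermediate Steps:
$Z = \frac{1}{3}$ ($Z = \left(- \frac{1}{3}\right) \left(-1\right) = \frac{1}{3} \approx 0.33333$)
$k = 21$ ($k = 18 + 3 = 21$)
$- 10 \frac{Z}{9} \left(-5 + k\right) = - 10 \frac{1}{3 \cdot 9} \left(-5 + 21\right) = - 10 \cdot \frac{1}{3} \cdot \frac{1}{9} \cdot 16 = \left(-10\right) \frac{1}{27} \cdot 16 = \left(- \frac{10}{27}\right) 16 = - \frac{160}{27}$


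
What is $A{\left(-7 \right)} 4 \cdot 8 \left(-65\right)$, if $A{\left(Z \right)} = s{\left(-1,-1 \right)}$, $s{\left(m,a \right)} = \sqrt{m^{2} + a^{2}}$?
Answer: $- 2080 \sqrt{2} \approx -2941.6$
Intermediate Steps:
$s{\left(m,a \right)} = \sqrt{a^{2} + m^{2}}$
$A{\left(Z \right)} = \sqrt{2}$ ($A{\left(Z \right)} = \sqrt{\left(-1\right)^{2} + \left(-1\right)^{2}} = \sqrt{1 + 1} = \sqrt{2}$)
$A{\left(-7 \right)} 4 \cdot 8 \left(-65\right) = \sqrt{2} \cdot 4 \cdot 8 \left(-65\right) = \sqrt{2} \cdot 32 \left(-65\right) = 32 \sqrt{2} \left(-65\right) = - 2080 \sqrt{2}$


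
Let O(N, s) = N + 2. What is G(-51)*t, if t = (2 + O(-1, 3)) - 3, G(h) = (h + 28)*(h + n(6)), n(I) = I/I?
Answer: 0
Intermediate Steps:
O(N, s) = 2 + N
n(I) = 1
G(h) = (1 + h)*(28 + h) (G(h) = (h + 28)*(h + 1) = (28 + h)*(1 + h) = (1 + h)*(28 + h))
t = 0 (t = (2 + (2 - 1)) - 3 = (2 + 1) - 3 = 3 - 3 = 0)
G(-51)*t = (28 + (-51)² + 29*(-51))*0 = (28 + 2601 - 1479)*0 = 1150*0 = 0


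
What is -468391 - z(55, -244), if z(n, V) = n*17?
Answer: -469326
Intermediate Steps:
z(n, V) = 17*n
-468391 - z(55, -244) = -468391 - 17*55 = -468391 - 1*935 = -468391 - 935 = -469326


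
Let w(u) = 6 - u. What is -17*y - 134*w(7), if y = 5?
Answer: 49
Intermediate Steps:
-17*y - 134*w(7) = -17*5 - 134*(6 - 1*7) = -85 - 134*(6 - 7) = -85 - 134*(-1) = -85 + 134 = 49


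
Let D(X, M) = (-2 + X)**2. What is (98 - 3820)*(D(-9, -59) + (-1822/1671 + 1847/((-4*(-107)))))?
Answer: -165339184609/357594 ≈ -4.6237e+5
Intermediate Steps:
(98 - 3820)*(D(-9, -59) + (-1822/1671 + 1847/((-4*(-107))))) = (98 - 3820)*((-2 - 9)**2 + (-1822/1671 + 1847/((-4*(-107))))) = -3722*((-11)**2 + (-1822*1/1671 + 1847/428)) = -3722*(121 + (-1822/1671 + 1847*(1/428))) = -3722*(121 + (-1822/1671 + 1847/428)) = -3722*(121 + 2306521/715188) = -3722*88844269/715188 = -165339184609/357594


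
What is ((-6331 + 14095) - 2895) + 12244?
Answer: 17113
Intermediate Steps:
((-6331 + 14095) - 2895) + 12244 = (7764 - 2895) + 12244 = 4869 + 12244 = 17113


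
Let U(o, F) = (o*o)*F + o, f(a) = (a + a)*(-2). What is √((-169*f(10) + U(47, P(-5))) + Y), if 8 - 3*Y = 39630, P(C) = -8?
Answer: I*√216651/3 ≈ 155.15*I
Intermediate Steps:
f(a) = -4*a (f(a) = (2*a)*(-2) = -4*a)
Y = -39622/3 (Y = 8/3 - ⅓*39630 = 8/3 - 13210 = -39622/3 ≈ -13207.)
U(o, F) = o + F*o² (U(o, F) = o²*F + o = F*o² + o = o + F*o²)
√((-169*f(10) + U(47, P(-5))) + Y) = √((-(-676)*10 + 47*(1 - 8*47)) - 39622/3) = √((-169*(-40) + 47*(1 - 376)) - 39622/3) = √((6760 + 47*(-375)) - 39622/3) = √((6760 - 17625) - 39622/3) = √(-10865 - 39622/3) = √(-72217/3) = I*√216651/3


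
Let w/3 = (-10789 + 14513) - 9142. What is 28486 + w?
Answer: 12232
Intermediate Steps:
w = -16254 (w = 3*((-10789 + 14513) - 9142) = 3*(3724 - 9142) = 3*(-5418) = -16254)
28486 + w = 28486 - 16254 = 12232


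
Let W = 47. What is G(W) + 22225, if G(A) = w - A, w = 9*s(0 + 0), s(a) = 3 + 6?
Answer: 22259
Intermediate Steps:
s(a) = 9
w = 81 (w = 9*9 = 81)
G(A) = 81 - A
G(W) + 22225 = (81 - 1*47) + 22225 = (81 - 47) + 22225 = 34 + 22225 = 22259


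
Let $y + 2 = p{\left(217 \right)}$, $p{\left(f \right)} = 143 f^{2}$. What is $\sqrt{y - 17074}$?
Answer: $\sqrt{6716651} \approx 2591.6$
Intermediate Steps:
$y = 6733725$ ($y = -2 + 143 \cdot 217^{2} = -2 + 143 \cdot 47089 = -2 + 6733727 = 6733725$)
$\sqrt{y - 17074} = \sqrt{6733725 - 17074} = \sqrt{6716651}$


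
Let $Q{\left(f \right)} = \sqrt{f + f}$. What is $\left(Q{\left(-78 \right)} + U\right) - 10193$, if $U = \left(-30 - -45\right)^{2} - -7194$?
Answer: $-2774 + 2 i \sqrt{39} \approx -2774.0 + 12.49 i$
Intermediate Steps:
$Q{\left(f \right)} = \sqrt{2} \sqrt{f}$ ($Q{\left(f \right)} = \sqrt{2 f} = \sqrt{2} \sqrt{f}$)
$U = 7419$ ($U = \left(-30 + 45\right)^{2} + 7194 = 15^{2} + 7194 = 225 + 7194 = 7419$)
$\left(Q{\left(-78 \right)} + U\right) - 10193 = \left(\sqrt{2} \sqrt{-78} + 7419\right) - 10193 = \left(\sqrt{2} i \sqrt{78} + 7419\right) - 10193 = \left(2 i \sqrt{39} + 7419\right) - 10193 = \left(7419 + 2 i \sqrt{39}\right) - 10193 = -2774 + 2 i \sqrt{39}$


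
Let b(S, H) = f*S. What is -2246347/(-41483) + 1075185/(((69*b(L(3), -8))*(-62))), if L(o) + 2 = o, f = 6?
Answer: 1450815049/118309516 ≈ 12.263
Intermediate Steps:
L(o) = -2 + o
b(S, H) = 6*S
-2246347/(-41483) + 1075185/(((69*b(L(3), -8))*(-62))) = -2246347/(-41483) + 1075185/(((69*(6*(-2 + 3)))*(-62))) = -2246347*(-1/41483) + 1075185/(((69*(6*1))*(-62))) = 2246347/41483 + 1075185/(((69*6)*(-62))) = 2246347/41483 + 1075185/((414*(-62))) = 2246347/41483 + 1075185/(-25668) = 2246347/41483 + 1075185*(-1/25668) = 2246347/41483 - 119465/2852 = 1450815049/118309516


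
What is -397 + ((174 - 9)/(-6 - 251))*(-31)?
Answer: -96914/257 ≈ -377.10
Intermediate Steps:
-397 + ((174 - 9)/(-6 - 251))*(-31) = -397 + (165/(-257))*(-31) = -397 + (165*(-1/257))*(-31) = -397 - 165/257*(-31) = -397 + 5115/257 = -96914/257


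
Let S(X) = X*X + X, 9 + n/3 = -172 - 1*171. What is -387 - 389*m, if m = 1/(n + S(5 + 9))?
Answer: -327013/846 ≈ -386.54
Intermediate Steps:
n = -1056 (n = -27 + 3*(-172 - 1*171) = -27 + 3*(-172 - 171) = -27 + 3*(-343) = -27 - 1029 = -1056)
S(X) = X + X**2 (S(X) = X**2 + X = X + X**2)
m = -1/846 (m = 1/(-1056 + (5 + 9)*(1 + (5 + 9))) = 1/(-1056 + 14*(1 + 14)) = 1/(-1056 + 14*15) = 1/(-1056 + 210) = 1/(-846) = -1/846 ≈ -0.0011820)
-387 - 389*m = -387 - 389*(-1/846) = -387 + 389/846 = -327013/846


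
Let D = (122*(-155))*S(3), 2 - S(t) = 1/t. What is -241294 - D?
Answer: -629332/3 ≈ -2.0978e+5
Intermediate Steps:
S(t) = 2 - 1/t
D = -94550/3 (D = (122*(-155))*(2 - 1/3) = -18910*(2 - 1*⅓) = -18910*(2 - ⅓) = -18910*5/3 = -94550/3 ≈ -31517.)
-241294 - D = -241294 - 1*(-94550/3) = -241294 + 94550/3 = -629332/3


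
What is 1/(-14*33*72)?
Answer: -1/33264 ≈ -3.0063e-5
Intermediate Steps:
1/(-14*33*72) = 1/(-462*72) = 1/(-33264) = -1/33264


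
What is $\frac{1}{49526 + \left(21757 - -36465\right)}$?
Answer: $\frac{1}{107748} \approx 9.2809 \cdot 10^{-6}$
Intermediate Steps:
$\frac{1}{49526 + \left(21757 - -36465\right)} = \frac{1}{49526 + \left(21757 + 36465\right)} = \frac{1}{49526 + 58222} = \frac{1}{107748}$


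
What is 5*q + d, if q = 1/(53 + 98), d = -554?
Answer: -83649/151 ≈ -553.97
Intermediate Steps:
q = 1/151 ≈ 0.0066225
5*q + d = 5*(1/151) - 554 = 5/151 - 554 = -83649/151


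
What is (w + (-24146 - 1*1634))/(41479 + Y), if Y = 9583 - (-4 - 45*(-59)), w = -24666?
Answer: -4586/4401 ≈ -1.0420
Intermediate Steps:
Y = 6932 (Y = 9583 - (-4 + 2655) = 9583 - 1*2651 = 9583 - 2651 = 6932)
(w + (-24146 - 1*1634))/(41479 + Y) = (-24666 + (-24146 - 1*1634))/(41479 + 6932) = (-24666 + (-24146 - 1634))/48411 = (-24666 - 25780)*(1/48411) = -50446*1/48411 = -4586/4401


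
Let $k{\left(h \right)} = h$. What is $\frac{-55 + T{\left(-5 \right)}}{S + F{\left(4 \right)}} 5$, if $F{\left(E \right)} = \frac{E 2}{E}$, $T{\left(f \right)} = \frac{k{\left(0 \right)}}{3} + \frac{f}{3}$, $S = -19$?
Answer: $\frac{50}{3} \approx 16.667$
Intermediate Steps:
$T{\left(f \right)} = \frac{f}{3}$ ($T{\left(f \right)} = \frac{0}{3} + \frac{f}{3} = 0 \cdot \frac{1}{3} + f \frac{1}{3} = 0 + \frac{f}{3} = \frac{f}{3}$)
$F{\left(E \right)} = 2$ ($F{\left(E \right)} = \frac{2 E}{E} = 2$)
$\frac{-55 + T{\left(-5 \right)}}{S + F{\left(4 \right)}} 5 = \frac{-55 + \frac{1}{3} \left(-5\right)}{-19 + 2} \cdot 5 = \frac{-55 - \frac{5}{3}}{-17} \cdot 5 = \left(- \frac{170}{3}\right) \left(- \frac{1}{17}\right) 5 = \frac{10}{3} \cdot 5 = \frac{50}{3}$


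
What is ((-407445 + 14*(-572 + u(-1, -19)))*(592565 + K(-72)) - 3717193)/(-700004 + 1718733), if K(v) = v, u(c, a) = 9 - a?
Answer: -245924454266/1018729 ≈ -2.4140e+5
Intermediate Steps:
((-407445 + 14*(-572 + u(-1, -19)))*(592565 + K(-72)) - 3717193)/(-700004 + 1718733) = ((-407445 + 14*(-572 + (9 - 1*(-19))))*(592565 - 72) - 3717193)/(-700004 + 1718733) = ((-407445 + 14*(-572 + (9 + 19)))*592493 - 3717193)/1018729 = ((-407445 + 14*(-572 + 28))*592493 - 3717193)*(1/1018729) = ((-407445 + 14*(-544))*592493 - 3717193)*(1/1018729) = ((-407445 - 7616)*592493 - 3717193)*(1/1018729) = (-415061*592493 - 3717193)*(1/1018729) = (-245920737073 - 3717193)*(1/1018729) = -245924454266*1/1018729 = -245924454266/1018729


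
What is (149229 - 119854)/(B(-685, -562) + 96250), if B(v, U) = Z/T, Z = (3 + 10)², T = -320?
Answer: 9400000/30799831 ≈ 0.30520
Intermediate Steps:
Z = 169 (Z = 13² = 169)
B(v, U) = -169/320 (B(v, U) = 169/(-320) = 169*(-1/320) = -169/320)
(149229 - 119854)/(B(-685, -562) + 96250) = (149229 - 119854)/(-169/320 + 96250) = 29375/(30799831/320) = 29375*(320/30799831) = 9400000/30799831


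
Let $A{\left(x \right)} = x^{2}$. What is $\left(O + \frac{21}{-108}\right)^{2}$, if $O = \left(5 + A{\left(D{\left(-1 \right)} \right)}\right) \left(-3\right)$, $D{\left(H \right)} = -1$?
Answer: $\frac{429025}{1296} \approx 331.04$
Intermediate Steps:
$O = -18$ ($O = \left(5 + \left(-1\right)^{2}\right) \left(-3\right) = \left(5 + 1\right) \left(-3\right) = 6 \left(-3\right) = -18$)
$\left(O + \frac{21}{-108}\right)^{2} = \left(-18 + \frac{21}{-108}\right)^{2} = \left(-18 + 21 \left(- \frac{1}{108}\right)\right)^{2} = \left(-18 - \frac{7}{36}\right)^{2} = \left(- \frac{655}{36}\right)^{2} = \frac{429025}{1296}$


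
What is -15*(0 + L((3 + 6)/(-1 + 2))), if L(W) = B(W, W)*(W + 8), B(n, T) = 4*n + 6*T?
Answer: -22950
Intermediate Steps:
L(W) = 10*W*(8 + W) (L(W) = (4*W + 6*W)*(W + 8) = (10*W)*(8 + W) = 10*W*(8 + W))
-15*(0 + L((3 + 6)/(-1 + 2))) = -15*(0 + 10*((3 + 6)/(-1 + 2))*(8 + (3 + 6)/(-1 + 2))) = -15*(0 + 10*(9/1)*(8 + 9/1)) = -15*(0 + 10*(9*1)*(8 + 9*1)) = -15*(0 + 10*9*(8 + 9)) = -15*(0 + 10*9*17) = -15*(0 + 1530) = -15*1530 = -22950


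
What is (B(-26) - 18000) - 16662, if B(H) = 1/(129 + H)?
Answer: -3570185/103 ≈ -34662.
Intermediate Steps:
(B(-26) - 18000) - 16662 = (1/(129 - 26) - 18000) - 16662 = (1/103 - 18000) - 16662 = -1853999/103 - 16662 = -3570185/103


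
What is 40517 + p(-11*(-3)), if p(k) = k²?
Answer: 41606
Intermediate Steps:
40517 + p(-11*(-3)) = 40517 + (-11*(-3))² = 40517 + 33² = 40517 + 1089 = 41606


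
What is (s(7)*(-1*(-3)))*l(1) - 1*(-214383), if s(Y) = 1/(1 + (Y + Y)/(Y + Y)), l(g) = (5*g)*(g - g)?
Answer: 214383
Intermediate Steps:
l(g) = 0 (l(g) = (5*g)*0 = 0)
s(Y) = ½ (s(Y) = 1/(1 + (2*Y)/((2*Y))) = 1/(1 + (2*Y)*(1/(2*Y))) = 1/(1 + 1) = 1/2 = ½)
(s(7)*(-1*(-3)))*l(1) - 1*(-214383) = ((-1*(-3))/2)*0 - 1*(-214383) = ((½)*3)*0 + 214383 = (3/2)*0 + 214383 = 0 + 214383 = 214383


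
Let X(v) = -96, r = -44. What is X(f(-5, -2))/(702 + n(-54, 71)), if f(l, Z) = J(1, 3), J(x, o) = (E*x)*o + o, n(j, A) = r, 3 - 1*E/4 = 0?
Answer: -48/329 ≈ -0.14590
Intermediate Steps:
E = 12 (E = 12 - 4*0 = 12 + 0 = 12)
n(j, A) = -44
J(x, o) = o + 12*o*x (J(x, o) = (12*x)*o + o = 12*o*x + o = o + 12*o*x)
f(l, Z) = 39 (f(l, Z) = 3*(1 + 12*1) = 3*(1 + 12) = 3*13 = 39)
X(f(-5, -2))/(702 + n(-54, 71)) = -96/(702 - 44) = -96/658 = -96*1/658 = -48/329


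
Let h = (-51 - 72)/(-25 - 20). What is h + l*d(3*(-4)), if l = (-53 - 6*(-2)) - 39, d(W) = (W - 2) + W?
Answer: 31241/15 ≈ 2082.7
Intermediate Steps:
d(W) = -2 + 2*W (d(W) = (-2 + W) + W = -2 + 2*W)
l = -80 (l = (-53 + 12) - 39 = -41 - 39 = -80)
h = 41/15 (h = -123/(-45) = -123*(-1/45) = 41/15 ≈ 2.7333)
h + l*d(3*(-4)) = 41/15 - 80*(-2 + 2*(3*(-4))) = 41/15 - 80*(-2 + 2*(-12)) = 41/15 - 80*(-2 - 24) = 41/15 - 80*(-26) = 41/15 + 2080 = 31241/15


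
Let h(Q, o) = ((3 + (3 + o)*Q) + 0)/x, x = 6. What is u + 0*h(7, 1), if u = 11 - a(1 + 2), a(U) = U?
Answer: 8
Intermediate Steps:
u = 8 (u = 11 - (1 + 2) = 11 - 1*3 = 11 - 3 = 8)
h(Q, o) = 1/2 + Q*(3 + o)/6 (h(Q, o) = ((3 + (3 + o)*Q) + 0)/6 = ((3 + Q*(3 + o)) + 0)*(1/6) = (3 + Q*(3 + o))*(1/6) = 1/2 + Q*(3 + o)/6)
u + 0*h(7, 1) = 8 + 0*(1/2 + (1/2)*7 + (1/6)*7*1) = 8 + 0*(1/2 + 7/2 + 7/6) = 8 + 0*(31/6) = 8 + 0 = 8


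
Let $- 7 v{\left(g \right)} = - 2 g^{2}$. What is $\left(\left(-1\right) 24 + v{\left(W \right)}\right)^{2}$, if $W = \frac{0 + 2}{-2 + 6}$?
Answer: $\frac{112225}{196} \approx 572.58$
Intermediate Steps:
$W = \frac{1}{2}$ ($W = \frac{2}{4} = 2 \cdot \frac{1}{4} = \frac{1}{2} \approx 0.5$)
$v{\left(g \right)} = \frac{2 g^{2}}{7}$ ($v{\left(g \right)} = - \frac{\left(-2\right) g^{2}}{7} = \frac{2 g^{2}}{7}$)
$\left(\left(-1\right) 24 + v{\left(W \right)}\right)^{2} = \left(\left(-1\right) 24 + \frac{2}{7 \cdot 4}\right)^{2} = \left(-24 + \frac{2}{7} \cdot \frac{1}{4}\right)^{2} = \left(-24 + \frac{1}{14}\right)^{2} = \left(- \frac{335}{14}\right)^{2} = \frac{112225}{196}$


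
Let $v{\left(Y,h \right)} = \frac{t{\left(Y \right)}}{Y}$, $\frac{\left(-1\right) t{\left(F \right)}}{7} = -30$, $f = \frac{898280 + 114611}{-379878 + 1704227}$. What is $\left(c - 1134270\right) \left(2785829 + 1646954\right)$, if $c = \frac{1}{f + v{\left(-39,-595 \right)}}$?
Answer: $- \frac{30762244424311490057}{6118219} \approx -5.028 \cdot 10^{12}$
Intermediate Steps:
$f = \frac{1012891}{1324349} \approx 0.76482$
$t{\left(F \right)} = 210$ ($t{\left(F \right)} = \left(-7\right) \left(-30\right) = 210$)
$v{\left(Y,h \right)} = \frac{210}{Y}$
$c = - \frac{1324349}{6118219}$ ($c = \frac{1}{\frac{1012891}{1324349} + \frac{210}{-39}} = \frac{1}{\frac{1012891}{1324349} + 210 \left(- \frac{1}{39}\right)} = \frac{1}{\frac{1012891}{1324349} - \frac{70}{13}} = \frac{1}{- \frac{6118219}{1324349}} = - \frac{1324349}{6118219} \approx -0.21646$)
$\left(c - 1134270\right) \left(2785829 + 1646954\right) = \left(- \frac{1324349}{6118219} - 1134270\right) \left(2785829 + 1646954\right) = \left(- \frac{6939713589479}{6118219}\right) 4432783 = - \frac{30762244424311490057}{6118219}$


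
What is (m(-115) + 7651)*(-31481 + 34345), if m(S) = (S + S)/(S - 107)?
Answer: 2432612864/111 ≈ 2.1915e+7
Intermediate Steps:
m(S) = 2*S/(-107 + S) (m(S) = (2*S)/(-107 + S) = 2*S/(-107 + S))
(m(-115) + 7651)*(-31481 + 34345) = (2*(-115)/(-107 - 115) + 7651)*(-31481 + 34345) = (2*(-115)/(-222) + 7651)*2864 = (2*(-115)*(-1/222) + 7651)*2864 = (115/111 + 7651)*2864 = (849376/111)*2864 = 2432612864/111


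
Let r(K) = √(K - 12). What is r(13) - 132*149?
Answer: -19667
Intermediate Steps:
r(K) = √(-12 + K)
r(13) - 132*149 = √(-12 + 13) - 132*149 = √1 - 19668 = 1 - 19668 = -19667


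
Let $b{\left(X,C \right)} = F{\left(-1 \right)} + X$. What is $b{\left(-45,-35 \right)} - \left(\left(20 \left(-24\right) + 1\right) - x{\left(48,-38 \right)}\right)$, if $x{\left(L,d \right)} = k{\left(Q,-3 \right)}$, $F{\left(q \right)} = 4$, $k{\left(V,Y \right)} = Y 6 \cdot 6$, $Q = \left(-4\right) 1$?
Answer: $330$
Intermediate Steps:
$Q = -4$
$k{\left(V,Y \right)} = 36 Y$ ($k{\left(V,Y \right)} = 6 Y 6 = 36 Y$)
$x{\left(L,d \right)} = -108$ ($x{\left(L,d \right)} = 36 \left(-3\right) = -108$)
$b{\left(X,C \right)} = 4 + X$
$b{\left(-45,-35 \right)} - \left(\left(20 \left(-24\right) + 1\right) - x{\left(48,-38 \right)}\right) = \left(4 - 45\right) - \left(\left(20 \left(-24\right) + 1\right) - -108\right) = -41 - \left(\left(-480 + 1\right) + 108\right) = -41 - \left(-479 + 108\right) = -41 - -371 = -41 + 371 = 330$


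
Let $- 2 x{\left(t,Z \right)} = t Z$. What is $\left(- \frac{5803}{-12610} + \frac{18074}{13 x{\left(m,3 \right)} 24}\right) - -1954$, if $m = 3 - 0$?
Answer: $\frac{330526058}{170235} \approx 1941.6$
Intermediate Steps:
$m = 3$ ($m = 3 + 0 = 3$)
$x{\left(t,Z \right)} = - \frac{Z t}{2}$ ($x{\left(t,Z \right)} = - \frac{t Z}{2} = - \frac{Z t}{2}$)
$\left(- \frac{5803}{-12610} + \frac{18074}{13 x{\left(m,3 \right)} 24}\right) - -1954 = \left(- \frac{5803}{-12610} + \frac{18074}{13 \left(\left(- \frac{1}{2}\right) 3 \cdot 3\right) 24}\right) - -1954 = \left(\left(-5803\right) \left(- \frac{1}{12610}\right) + \frac{18074}{13 \left(- \frac{9}{2}\right) 24}\right) + 1954 = \left(\frac{5803}{12610} + \frac{18074}{\left(- \frac{117}{2}\right) 24}\right) + 1954 = \left(\frac{5803}{12610} + \frac{18074}{-1404}\right) + 1954 = \left(\frac{5803}{12610} + 18074 \left(- \frac{1}{1404}\right)\right) + 1954 = \left(\frac{5803}{12610} - \frac{9037}{702}\right) + 1954 = - \frac{2113132}{170235} + 1954 = \frac{330526058}{170235}$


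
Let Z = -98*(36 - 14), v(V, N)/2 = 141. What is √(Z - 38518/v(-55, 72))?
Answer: I*√45578955/141 ≈ 47.881*I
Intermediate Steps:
v(V, N) = 282 (v(V, N) = 2*141 = 282)
Z = -2156 (Z = -98*22 = -2156)
√(Z - 38518/v(-55, 72)) = √(-2156 - 38518/282) = √(-2156 - 38518*1/282) = √(-2156 - 19259/141) = √(-323255/141) = I*√45578955/141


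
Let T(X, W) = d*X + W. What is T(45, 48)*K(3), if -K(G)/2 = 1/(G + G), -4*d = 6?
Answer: 13/2 ≈ 6.5000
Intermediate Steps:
d = -3/2 (d = -¼*6 = -3/2 ≈ -1.5000)
T(X, W) = W - 3*X/2 (T(X, W) = -3*X/2 + W = W - 3*X/2)
K(G) = -1/G (K(G) = -2/(G + G) = -2*1/(2*G) = -1/G)
T(45, 48)*K(3) = (48 - 3/2*45)*(-1/3) = (48 - 135/2)*(-1*⅓) = -39/2*(-⅓) = 13/2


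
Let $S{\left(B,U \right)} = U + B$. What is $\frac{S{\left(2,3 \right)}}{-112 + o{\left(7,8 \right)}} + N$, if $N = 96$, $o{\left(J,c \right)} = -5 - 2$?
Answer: $\frac{11419}{119} \approx 95.958$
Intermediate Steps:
$S{\left(B,U \right)} = B + U$
$o{\left(J,c \right)} = -7$
$\frac{S{\left(2,3 \right)}}{-112 + o{\left(7,8 \right)}} + N = \frac{2 + 3}{-112 - 7} + 96 = \frac{1}{-119} \cdot 5 + 96 = \left(- \frac{1}{119}\right) 5 + 96 = - \frac{5}{119} + 96 = \frac{11419}{119}$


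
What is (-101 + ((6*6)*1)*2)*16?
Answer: -464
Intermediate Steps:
(-101 + ((6*6)*1)*2)*16 = (-101 + (36*1)*2)*16 = (-101 + 36*2)*16 = (-101 + 72)*16 = -29*16 = -464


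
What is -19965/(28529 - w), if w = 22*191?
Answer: -6655/8109 ≈ -0.82069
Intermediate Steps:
w = 4202
-19965/(28529 - w) = -19965/(28529 - 1*4202) = -19965/(28529 - 4202) = -19965/24327 = -19965*1/24327 = -6655/8109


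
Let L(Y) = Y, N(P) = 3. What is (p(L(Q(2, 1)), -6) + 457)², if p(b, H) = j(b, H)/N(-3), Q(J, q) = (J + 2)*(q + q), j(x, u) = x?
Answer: 1901641/9 ≈ 2.1129e+5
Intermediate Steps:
Q(J, q) = 2*q*(2 + J) (Q(J, q) = (2 + J)*(2*q) = 2*q*(2 + J))
p(b, H) = b/3
(p(L(Q(2, 1)), -6) + 457)² = ((2*1*(2 + 2))/3 + 457)² = ((2*1*4)/3 + 457)² = ((⅓)*8 + 457)² = (8/3 + 457)² = (1379/3)² = 1901641/9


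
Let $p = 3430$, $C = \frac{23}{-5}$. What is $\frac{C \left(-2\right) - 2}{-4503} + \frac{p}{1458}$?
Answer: $\frac{12862327}{5471145} \approx 2.3509$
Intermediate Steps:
$C = - \frac{23}{5}$ ($C = 23 \left(- \frac{1}{5}\right) = - \frac{23}{5} \approx -4.6$)
$\frac{C \left(-2\right) - 2}{-4503} + \frac{p}{1458} = \frac{\left(- \frac{23}{5}\right) \left(-2\right) - 2}{-4503} + \frac{3430}{1458} = \left(\frac{46}{5} - 2\right) \left(- \frac{1}{4503}\right) + 3430 \cdot \frac{1}{1458} = \frac{36}{5} \left(- \frac{1}{4503}\right) + \frac{1715}{729} = - \frac{12}{7505} + \frac{1715}{729} = \frac{12862327}{5471145}$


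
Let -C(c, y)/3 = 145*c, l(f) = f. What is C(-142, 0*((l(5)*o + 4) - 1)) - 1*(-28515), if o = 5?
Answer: 90285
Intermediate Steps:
C(c, y) = -435*c
C(-142, 0*((l(5)*o + 4) - 1)) - 1*(-28515) = -435*(-142) - 1*(-28515) = 61770 + 28515 = 90285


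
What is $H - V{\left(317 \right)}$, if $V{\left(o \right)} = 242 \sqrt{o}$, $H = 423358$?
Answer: $423358 - 242 \sqrt{317} \approx 4.1905 \cdot 10^{5}$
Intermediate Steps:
$H - V{\left(317 \right)} = 423358 - 242 \sqrt{317}$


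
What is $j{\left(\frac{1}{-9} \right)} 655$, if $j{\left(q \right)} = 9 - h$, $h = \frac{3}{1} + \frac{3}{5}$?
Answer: $3537$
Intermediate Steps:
$h = \frac{18}{5}$ ($h = 3 \cdot 1 + 3 \cdot \frac{1}{5} = 3 + \frac{3}{5} = \frac{18}{5} \approx 3.6$)
$j{\left(q \right)} = \frac{27}{5}$ ($j{\left(q \right)} = 9 - \frac{18}{5} = \frac{27}{5}$)
$j{\left(\frac{1}{-9} \right)} 655 = \frac{27}{5} \cdot 655 = 3537$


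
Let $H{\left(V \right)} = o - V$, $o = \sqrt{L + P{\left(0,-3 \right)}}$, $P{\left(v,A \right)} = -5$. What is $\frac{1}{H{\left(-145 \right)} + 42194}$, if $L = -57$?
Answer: $\frac{42339}{1792590983} - \frac{i \sqrt{62}}{1792590983} \approx 2.3619 \cdot 10^{-5} - 4.3925 \cdot 10^{-9} i$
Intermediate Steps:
$o = i \sqrt{62}$ ($o = \sqrt{-57 - 5} = \sqrt{-62} = i \sqrt{62} \approx 7.874 i$)
$H{\left(V \right)} = - V + i \sqrt{62}$ ($H{\left(V \right)} = i \sqrt{62} - V = - V + i \sqrt{62}$)
$\frac{1}{H{\left(-145 \right)} + 42194} = \frac{1}{\left(\left(-1\right) \left(-145\right) + i \sqrt{62}\right) + 42194} = \frac{1}{\left(145 + i \sqrt{62}\right) + 42194} = \frac{1}{42339 + i \sqrt{62}}$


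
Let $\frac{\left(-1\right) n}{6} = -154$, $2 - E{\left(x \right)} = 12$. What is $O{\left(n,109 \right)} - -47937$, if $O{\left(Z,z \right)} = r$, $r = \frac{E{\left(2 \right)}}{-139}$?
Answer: $\frac{6663253}{139} \approx 47937.0$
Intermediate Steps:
$E{\left(x \right)} = -10$ ($E{\left(x \right)} = 2 - 12 = -10$)
$n = 924$ ($n = \left(-6\right) \left(-154\right) = 924$)
$r = \frac{10}{139}$ ($r = - \frac{10}{-139} = \left(-10\right) \left(- \frac{1}{139}\right) = \frac{10}{139} \approx 0.071942$)
$O{\left(Z,z \right)} = \frac{10}{139}$
$O{\left(n,109 \right)} - -47937 = \frac{10}{139} - -47937 = \frac{10}{139} + 47937 = \frac{6663253}{139}$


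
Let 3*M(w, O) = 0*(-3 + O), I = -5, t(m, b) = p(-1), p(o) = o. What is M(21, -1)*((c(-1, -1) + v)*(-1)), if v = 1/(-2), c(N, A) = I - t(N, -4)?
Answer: 0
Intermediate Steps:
t(m, b) = -1
c(N, A) = -4 (c(N, A) = -5 - 1*(-1) = -5 + 1 = -4)
v = -½ (v = 1*(-½) = -½ ≈ -0.50000)
M(w, O) = 0 (M(w, O) = (0*(-3 + O))/3 = (⅓)*0 = 0)
M(21, -1)*((c(-1, -1) + v)*(-1)) = 0*((-4 - ½)*(-1)) = 0*(-9/2*(-1)) = 0*(9/2) = 0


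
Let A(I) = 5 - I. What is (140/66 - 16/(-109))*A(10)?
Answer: -40790/3597 ≈ -11.340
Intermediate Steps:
(140/66 - 16/(-109))*A(10) = (140/66 - 16/(-109))*(5 - 1*10) = (140*(1/66) - 16*(-1/109))*(5 - 10) = (70/33 + 16/109)*(-5) = (8158/3597)*(-5) = -40790/3597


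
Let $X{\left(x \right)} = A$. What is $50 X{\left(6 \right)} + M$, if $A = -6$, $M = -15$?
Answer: $-315$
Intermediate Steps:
$X{\left(x \right)} = -6$
$50 X{\left(6 \right)} + M = 50 \left(-6\right) - 15 = -300 - 15 = -315$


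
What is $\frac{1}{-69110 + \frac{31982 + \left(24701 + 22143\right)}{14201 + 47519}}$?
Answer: $- \frac{30860}{2132695187} \approx -1.447 \cdot 10^{-5}$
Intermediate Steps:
$\frac{1}{-69110 + \frac{31982 + \left(24701 + 22143\right)}{14201 + 47519}} = \frac{1}{-69110 + \frac{31982 + 46844}{61720}} = \frac{1}{-69110 + 78826 \cdot \frac{1}{61720}} = \frac{1}{-69110 + \frac{39413}{30860}} = \frac{1}{- \frac{2132695187}{30860}} = - \frac{30860}{2132695187}$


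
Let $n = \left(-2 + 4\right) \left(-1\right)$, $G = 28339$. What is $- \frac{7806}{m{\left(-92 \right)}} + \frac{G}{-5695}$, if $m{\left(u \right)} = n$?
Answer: $\frac{1305838}{335} \approx 3898.0$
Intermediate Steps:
$n = -2$ ($n = 2 \left(-1\right) = -2$)
$m{\left(u \right)} = -2$
$- \frac{7806}{m{\left(-92 \right)}} + \frac{G}{-5695} = - \frac{7806}{-2} + \frac{28339}{-5695} = \left(-7806\right) \left(- \frac{1}{2}\right) + 28339 \left(- \frac{1}{5695}\right) = 3903 - \frac{1667}{335} = \frac{1305838}{335}$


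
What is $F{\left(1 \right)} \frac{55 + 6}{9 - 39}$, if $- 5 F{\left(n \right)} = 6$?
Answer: $\frac{61}{25} \approx 2.44$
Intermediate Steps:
$F{\left(n \right)} = - \frac{6}{5}$ ($F{\left(n \right)} = \left(- \frac{1}{5}\right) 6 = - \frac{6}{5}$)
$F{\left(1 \right)} \frac{55 + 6}{9 - 39} = - \frac{6 \frac{55 + 6}{9 - 39}}{5} = - \frac{6 \frac{61}{-30}}{5} = - \frac{6 \cdot 61 \left(- \frac{1}{30}\right)}{5} = \left(- \frac{6}{5}\right) \left(- \frac{61}{30}\right) = \frac{61}{25}$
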